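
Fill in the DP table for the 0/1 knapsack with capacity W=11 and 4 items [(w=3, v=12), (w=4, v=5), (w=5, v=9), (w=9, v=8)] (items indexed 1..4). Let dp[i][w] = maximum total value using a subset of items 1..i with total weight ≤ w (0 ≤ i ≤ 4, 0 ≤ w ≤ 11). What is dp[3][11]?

i\w   0   1   2   3   4   5   6   7   8   9  10  11
  0   0   0   0   0   0   0   0   0   0   0   0   0
  1   0   0   0  12  12  12  12  12  12  12  12  12
  2   0   0   0  12  12  12  12  17  17  17  17  17
  3   0   0   0  12  12  12  12  17  21  21  21  21
  4   0   0   0  12  12  12  12  17  21  21  21  21

21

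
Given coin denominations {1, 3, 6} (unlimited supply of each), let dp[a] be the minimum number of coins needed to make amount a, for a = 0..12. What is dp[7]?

2

 a  0  1  2  3  4  5  6  7  8  9 10 11 12
dp  0  1  2  1  2  3  1  2  3  2  3  4  2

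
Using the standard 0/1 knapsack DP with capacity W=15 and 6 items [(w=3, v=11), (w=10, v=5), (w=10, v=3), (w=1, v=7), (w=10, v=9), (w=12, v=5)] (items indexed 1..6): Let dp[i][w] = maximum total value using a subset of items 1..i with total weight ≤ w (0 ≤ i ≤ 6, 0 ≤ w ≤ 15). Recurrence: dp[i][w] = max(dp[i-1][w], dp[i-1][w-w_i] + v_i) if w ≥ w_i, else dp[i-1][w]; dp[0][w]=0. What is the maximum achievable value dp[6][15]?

27

i\w   0   1   2   3   4   5   6   7   8   9  10  11  12  13  14  15
  0   0   0   0   0   0   0   0   0   0   0   0   0   0   0   0   0
  1   0   0   0  11  11  11  11  11  11  11  11  11  11  11  11  11
  2   0   0   0  11  11  11  11  11  11  11  11  11  11  16  16  16
  3   0   0   0  11  11  11  11  11  11  11  11  11  11  16  16  16
  4   0   7   7  11  18  18  18  18  18  18  18  18  18  18  23  23
  5   0   7   7  11  18  18  18  18  18  18  18  18  18  20  27  27
  6   0   7   7  11  18  18  18  18  18  18  18  18  18  20  27  27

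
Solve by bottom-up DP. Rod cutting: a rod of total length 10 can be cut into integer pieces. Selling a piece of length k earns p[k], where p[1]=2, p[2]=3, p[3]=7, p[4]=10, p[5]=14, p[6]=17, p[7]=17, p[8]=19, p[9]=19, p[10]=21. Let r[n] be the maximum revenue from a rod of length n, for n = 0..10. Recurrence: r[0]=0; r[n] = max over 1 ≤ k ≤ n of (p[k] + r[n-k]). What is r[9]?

   n    0    1    2    3    4    5    6    7    8    9   10
r[n]    0    2    4    7   10   14   17   19   21   24   28

24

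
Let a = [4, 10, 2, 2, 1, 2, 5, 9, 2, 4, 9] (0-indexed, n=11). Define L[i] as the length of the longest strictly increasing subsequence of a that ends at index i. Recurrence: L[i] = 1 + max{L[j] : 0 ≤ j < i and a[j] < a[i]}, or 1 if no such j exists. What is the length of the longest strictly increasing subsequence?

4

   i    0    1    2    3    4    5    6    7    8    9   10
a[i]    4   10    2    2    1    2    5    9    2    4    9
L[i]    1    2    1    1    1    2    3    4    2    3    4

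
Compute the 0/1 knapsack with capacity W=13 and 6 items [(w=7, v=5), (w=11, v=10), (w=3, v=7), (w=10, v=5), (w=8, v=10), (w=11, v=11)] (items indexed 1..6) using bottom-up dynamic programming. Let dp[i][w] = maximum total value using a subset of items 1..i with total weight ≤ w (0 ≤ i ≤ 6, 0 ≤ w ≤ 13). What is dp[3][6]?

i\w   0   1   2   3   4   5   6   7   8   9  10  11  12  13
  0   0   0   0   0   0   0   0   0   0   0   0   0   0   0
  1   0   0   0   0   0   0   0   5   5   5   5   5   5   5
  2   0   0   0   0   0   0   0   5   5   5   5  10  10  10
  3   0   0   0   7   7   7   7   7   7   7  12  12  12  12
  4   0   0   0   7   7   7   7   7   7   7  12  12  12  12
  5   0   0   0   7   7   7   7   7  10  10  12  17  17  17
  6   0   0   0   7   7   7   7   7  10  10  12  17  17  17

7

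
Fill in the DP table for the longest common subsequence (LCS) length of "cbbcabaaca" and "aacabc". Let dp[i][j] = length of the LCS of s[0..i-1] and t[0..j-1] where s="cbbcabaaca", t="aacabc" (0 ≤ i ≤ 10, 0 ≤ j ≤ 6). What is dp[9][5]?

   ''  a  a  c  a  b  c
''  0  0  0  0  0  0  0
 c  0  0  0  1  1  1  1
 b  0  0  0  1  1  2  2
 b  0  0  0  1  1  2  2
 c  0  0  0  1  1  2  3
 a  0  1  1  1  2  2  3
 b  0  1  1  1  2  3  3
 a  0  1  2  2  2  3  3
 a  0  1  2  2  3  3  3
 c  0  1  2  3  3  3  4
 a  0  1  2  3  4  4  4

3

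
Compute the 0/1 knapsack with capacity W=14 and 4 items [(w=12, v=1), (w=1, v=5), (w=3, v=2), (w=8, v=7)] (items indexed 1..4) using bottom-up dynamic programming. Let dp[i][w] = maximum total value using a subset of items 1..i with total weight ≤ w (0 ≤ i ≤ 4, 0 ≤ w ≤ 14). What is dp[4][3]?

5

i\w   0   1   2   3   4   5   6   7   8   9  10  11  12  13  14
  0   0   0   0   0   0   0   0   0   0   0   0   0   0   0   0
  1   0   0   0   0   0   0   0   0   0   0   0   0   1   1   1
  2   0   5   5   5   5   5   5   5   5   5   5   5   5   6   6
  3   0   5   5   5   7   7   7   7   7   7   7   7   7   7   7
  4   0   5   5   5   7   7   7   7   7  12  12  12  14  14  14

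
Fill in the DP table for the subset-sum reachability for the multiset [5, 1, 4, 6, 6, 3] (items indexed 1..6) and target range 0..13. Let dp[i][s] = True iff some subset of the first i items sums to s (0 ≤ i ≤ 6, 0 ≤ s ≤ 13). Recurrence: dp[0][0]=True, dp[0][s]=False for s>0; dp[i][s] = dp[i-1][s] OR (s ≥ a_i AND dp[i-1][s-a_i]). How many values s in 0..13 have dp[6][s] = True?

13

i\s   0   1   2   3   4   5   6   7   8   9  10  11  12  13
  0   T   F   F   F   F   F   F   F   F   F   F   F   F   F
  1   T   F   F   F   F   T   F   F   F   F   F   F   F   F
  2   T   T   F   F   F   T   T   F   F   F   F   F   F   F
  3   T   T   F   F   T   T   T   F   F   T   T   F   F   F
  4   T   T   F   F   T   T   T   T   F   T   T   T   T   F
  5   T   T   F   F   T   T   T   T   F   T   T   T   T   T
  6   T   T   F   T   T   T   T   T   T   T   T   T   T   T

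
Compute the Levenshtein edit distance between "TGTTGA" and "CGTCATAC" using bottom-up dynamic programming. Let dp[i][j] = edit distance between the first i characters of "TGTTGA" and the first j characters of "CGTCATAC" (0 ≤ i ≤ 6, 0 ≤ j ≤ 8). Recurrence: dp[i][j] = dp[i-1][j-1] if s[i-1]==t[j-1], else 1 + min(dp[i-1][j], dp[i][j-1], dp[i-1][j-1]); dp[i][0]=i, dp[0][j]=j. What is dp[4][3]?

2

   ''  C  G  T  C  A  T  A  C
''  0  1  2  3  4  5  6  7  8
 T  1  1  2  2  3  4  5  6  7
 G  2  2  1  2  3  4  5  6  7
 T  3  3  2  1  2  3  4  5  6
 T  4  4  3  2  2  3  3  4  5
 G  5  5  4  3  3  3  4  4  5
 A  6  6  5  4  4  3  4  4  5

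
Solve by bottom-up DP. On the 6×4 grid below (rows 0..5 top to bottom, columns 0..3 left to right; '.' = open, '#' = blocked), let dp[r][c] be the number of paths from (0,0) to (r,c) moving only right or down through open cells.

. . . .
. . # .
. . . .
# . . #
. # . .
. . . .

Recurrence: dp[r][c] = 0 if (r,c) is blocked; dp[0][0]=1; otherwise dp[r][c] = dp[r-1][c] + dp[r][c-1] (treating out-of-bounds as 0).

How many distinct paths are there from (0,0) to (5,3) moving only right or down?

12

r\c   0   1   2   3
  0   1   1   1   1
  1   1   2   0   1
  2   1   3   3   4
  3   0   3   6   0
  4   0   0   6   6
  5   0   0   6  12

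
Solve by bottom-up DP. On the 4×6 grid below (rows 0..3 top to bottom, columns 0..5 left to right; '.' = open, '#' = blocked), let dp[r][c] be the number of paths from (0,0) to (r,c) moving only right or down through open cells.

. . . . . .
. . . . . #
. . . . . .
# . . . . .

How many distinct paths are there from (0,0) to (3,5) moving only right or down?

r\c   0   1   2   3   4   5
  0   1   1   1   1   1   1
  1   1   2   3   4   5   0
  2   1   3   6  10  15  15
  3   0   3   9  19  34  49

49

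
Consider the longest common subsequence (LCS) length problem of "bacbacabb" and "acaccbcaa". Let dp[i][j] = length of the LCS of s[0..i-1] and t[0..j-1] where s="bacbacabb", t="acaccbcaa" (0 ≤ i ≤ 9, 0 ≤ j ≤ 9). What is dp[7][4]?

4

   ''  a  c  a  c  c  b  c  a  a
''  0  0  0  0  0  0  0  0  0  0
 b  0  0  0  0  0  0  1  1  1  1
 a  0  1  1  1  1  1  1  1  2  2
 c  0  1  2  2  2  2  2  2  2  2
 b  0  1  2  2  2  2  3  3  3  3
 a  0  1  2  3  3  3  3  3  4  4
 c  0  1  2  3  4  4  4  4  4  4
 a  0  1  2  3  4  4  4  4  5  5
 b  0  1  2  3  4  4  5  5  5  5
 b  0  1  2  3  4  4  5  5  5  5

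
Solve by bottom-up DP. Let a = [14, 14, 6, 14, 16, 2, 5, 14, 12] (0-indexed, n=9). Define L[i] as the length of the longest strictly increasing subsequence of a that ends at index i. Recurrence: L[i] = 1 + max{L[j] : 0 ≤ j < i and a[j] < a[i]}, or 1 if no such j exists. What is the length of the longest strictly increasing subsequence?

3

   i    0    1    2    3    4    5    6    7    8
a[i]   14   14    6   14   16    2    5   14   12
L[i]    1    1    1    2    3    1    2    3    3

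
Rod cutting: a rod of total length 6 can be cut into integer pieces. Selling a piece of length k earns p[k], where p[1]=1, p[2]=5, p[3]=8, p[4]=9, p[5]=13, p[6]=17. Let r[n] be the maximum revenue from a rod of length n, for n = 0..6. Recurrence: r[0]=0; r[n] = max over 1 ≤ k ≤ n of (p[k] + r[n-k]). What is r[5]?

   n    0    1    2    3    4    5    6
r[n]    0    1    5    8   10   13   17

13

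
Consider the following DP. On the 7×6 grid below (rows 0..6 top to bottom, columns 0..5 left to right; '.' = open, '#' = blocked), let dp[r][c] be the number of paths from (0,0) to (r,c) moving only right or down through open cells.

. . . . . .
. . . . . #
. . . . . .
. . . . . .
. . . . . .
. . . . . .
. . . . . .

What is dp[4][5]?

r\c   0   1   2   3   4   5
  0   1   1   1   1   1   1
  1   1   2   3   4   5   0
  2   1   3   6  10  15  15
  3   1   4  10  20  35  50
  4   1   5  15  35  70 120
  5   1   6  21  56 126 246
  6   1   7  28  84 210 456

120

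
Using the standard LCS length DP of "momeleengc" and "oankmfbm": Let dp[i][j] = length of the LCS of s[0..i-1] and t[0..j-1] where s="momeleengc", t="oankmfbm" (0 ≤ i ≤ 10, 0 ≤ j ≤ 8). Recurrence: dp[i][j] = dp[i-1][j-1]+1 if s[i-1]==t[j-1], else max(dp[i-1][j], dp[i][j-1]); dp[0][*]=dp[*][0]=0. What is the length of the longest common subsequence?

2

   ''  o  a  n  k  m  f  b  m
''  0  0  0  0  0  0  0  0  0
 m  0  0  0  0  0  1  1  1  1
 o  0  1  1  1  1  1  1  1  1
 m  0  1  1  1  1  2  2  2  2
 e  0  1  1  1  1  2  2  2  2
 l  0  1  1  1  1  2  2  2  2
 e  0  1  1  1  1  2  2  2  2
 e  0  1  1  1  1  2  2  2  2
 n  0  1  1  2  2  2  2  2  2
 g  0  1  1  2  2  2  2  2  2
 c  0  1  1  2  2  2  2  2  2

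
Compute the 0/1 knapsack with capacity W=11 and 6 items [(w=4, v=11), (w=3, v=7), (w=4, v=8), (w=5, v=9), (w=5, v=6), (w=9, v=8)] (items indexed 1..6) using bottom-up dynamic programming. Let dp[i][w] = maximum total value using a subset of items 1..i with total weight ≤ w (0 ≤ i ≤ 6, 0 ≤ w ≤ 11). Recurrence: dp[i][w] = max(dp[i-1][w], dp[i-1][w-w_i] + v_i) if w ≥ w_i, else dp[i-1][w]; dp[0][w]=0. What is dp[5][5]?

11

i\w   0   1   2   3   4   5   6   7   8   9  10  11
  0   0   0   0   0   0   0   0   0   0   0   0   0
  1   0   0   0   0  11  11  11  11  11  11  11  11
  2   0   0   0   7  11  11  11  18  18  18  18  18
  3   0   0   0   7  11  11  11  18  19  19  19  26
  4   0   0   0   7  11  11  11  18  19  20  20  26
  5   0   0   0   7  11  11  11  18  19  20  20  26
  6   0   0   0   7  11  11  11  18  19  20  20  26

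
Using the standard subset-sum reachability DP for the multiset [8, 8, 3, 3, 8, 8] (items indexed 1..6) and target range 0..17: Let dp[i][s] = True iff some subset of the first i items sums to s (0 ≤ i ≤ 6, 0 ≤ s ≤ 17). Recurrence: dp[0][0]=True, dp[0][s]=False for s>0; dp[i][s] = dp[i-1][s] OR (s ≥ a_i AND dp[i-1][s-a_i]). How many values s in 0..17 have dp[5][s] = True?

i\s   0   1   2   3   4   5   6   7   8   9  10  11  12  13  14  15  16  17
  0   T   F   F   F   F   F   F   F   F   F   F   F   F   F   F   F   F   F
  1   T   F   F   F   F   F   F   F   T   F   F   F   F   F   F   F   F   F
  2   T   F   F   F   F   F   F   F   T   F   F   F   F   F   F   F   T   F
  3   T   F   F   T   F   F   F   F   T   F   F   T   F   F   F   F   T   F
  4   T   F   F   T   F   F   T   F   T   F   F   T   F   F   T   F   T   F
  5   T   F   F   T   F   F   T   F   T   F   F   T   F   F   T   F   T   F
  6   T   F   F   T   F   F   T   F   T   F   F   T   F   F   T   F   T   F

7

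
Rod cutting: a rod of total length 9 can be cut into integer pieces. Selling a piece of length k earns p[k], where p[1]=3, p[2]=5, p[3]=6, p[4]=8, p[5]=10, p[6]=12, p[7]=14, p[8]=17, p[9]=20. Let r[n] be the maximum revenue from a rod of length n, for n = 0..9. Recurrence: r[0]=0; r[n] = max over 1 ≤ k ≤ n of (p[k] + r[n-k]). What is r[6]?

18

   n    0    1    2    3    4    5    6    7    8    9
r[n]    0    3    6    9   12   15   18   21   24   27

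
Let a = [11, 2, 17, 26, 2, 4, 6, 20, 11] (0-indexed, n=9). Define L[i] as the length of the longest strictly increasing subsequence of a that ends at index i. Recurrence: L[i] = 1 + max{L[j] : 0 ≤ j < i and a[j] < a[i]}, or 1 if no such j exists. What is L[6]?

   i    0    1    2    3    4    5    6    7    8
a[i]   11    2   17   26    2    4    6   20   11
L[i]    1    1    2    3    1    2    3    4    4

3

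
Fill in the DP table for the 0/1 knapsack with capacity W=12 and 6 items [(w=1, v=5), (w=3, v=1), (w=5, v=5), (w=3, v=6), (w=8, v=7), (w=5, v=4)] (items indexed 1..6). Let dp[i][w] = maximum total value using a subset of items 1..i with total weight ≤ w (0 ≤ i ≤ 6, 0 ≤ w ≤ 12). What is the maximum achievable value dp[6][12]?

18

i\w   0   1   2   3   4   5   6   7   8   9  10  11  12
  0   0   0   0   0   0   0   0   0   0   0   0   0   0
  1   0   5   5   5   5   5   5   5   5   5   5   5   5
  2   0   5   5   5   6   6   6   6   6   6   6   6   6
  3   0   5   5   5   6   6  10  10  10  11  11  11  11
  4   0   5   5   6  11  11  11  12  12  16  16  16  17
  5   0   5   5   6  11  11  11  12  12  16  16  16  18
  6   0   5   5   6  11  11  11  12  12  16  16  16  18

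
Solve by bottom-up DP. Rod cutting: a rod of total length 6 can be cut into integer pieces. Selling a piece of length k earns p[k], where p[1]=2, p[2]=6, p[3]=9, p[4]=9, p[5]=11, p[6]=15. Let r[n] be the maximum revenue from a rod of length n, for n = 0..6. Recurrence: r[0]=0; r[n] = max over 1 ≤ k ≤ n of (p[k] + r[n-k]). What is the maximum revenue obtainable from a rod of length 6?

   n    0    1    2    3    4    5    6
r[n]    0    2    6    9   12   15   18

18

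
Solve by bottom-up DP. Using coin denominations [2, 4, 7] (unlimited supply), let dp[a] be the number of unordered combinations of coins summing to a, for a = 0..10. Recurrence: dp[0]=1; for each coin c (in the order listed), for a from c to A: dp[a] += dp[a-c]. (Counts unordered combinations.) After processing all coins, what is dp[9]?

after  coin     0     1     2     3     4     5     6     7     8     9    10
          2     1     0     1     0     1     0     1     0     1     0     1
          4     1     0     1     0     2     0     2     0     3     0     3
          7     1     0     1     0     2     0     2     1     3     1     3

1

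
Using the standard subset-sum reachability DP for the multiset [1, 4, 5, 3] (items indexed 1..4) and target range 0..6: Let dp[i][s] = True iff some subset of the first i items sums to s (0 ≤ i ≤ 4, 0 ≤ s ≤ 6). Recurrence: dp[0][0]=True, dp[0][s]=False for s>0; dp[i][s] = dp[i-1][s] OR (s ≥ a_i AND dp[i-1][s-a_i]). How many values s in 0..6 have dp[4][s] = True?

i\s   0   1   2   3   4   5   6
  0   T   F   F   F   F   F   F
  1   T   T   F   F   F   F   F
  2   T   T   F   F   T   T   F
  3   T   T   F   F   T   T   T
  4   T   T   F   T   T   T   T

6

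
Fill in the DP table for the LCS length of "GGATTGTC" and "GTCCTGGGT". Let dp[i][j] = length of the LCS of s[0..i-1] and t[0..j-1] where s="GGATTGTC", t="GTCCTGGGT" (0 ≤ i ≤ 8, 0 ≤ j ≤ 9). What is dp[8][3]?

   ''  G  T  C  C  T  G  G  G  T
''  0  0  0  0  0  0  0  0  0  0
 G  0  1  1  1  1  1  1  1  1  1
 G  0  1  1  1  1  1  2  2  2  2
 A  0  1  1  1  1  1  2  2  2  2
 T  0  1  2  2  2  2  2  2  2  3
 T  0  1  2  2  2  3  3  3  3  3
 G  0  1  2  2  2  3  4  4  4  4
 T  0  1  2  2  2  3  4  4  4  5
 C  0  1  2  3  3  3  4  4  4  5

3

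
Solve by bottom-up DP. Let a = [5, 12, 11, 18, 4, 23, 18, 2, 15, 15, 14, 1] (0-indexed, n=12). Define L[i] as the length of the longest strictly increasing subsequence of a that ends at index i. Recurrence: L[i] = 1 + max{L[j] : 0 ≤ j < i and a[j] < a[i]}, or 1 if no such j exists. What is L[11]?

1

   i    0    1    2    3    4    5    6    7    8    9   10   11
a[i]    5   12   11   18    4   23   18    2   15   15   14    1
L[i]    1    2    2    3    1    4    3    1    3    3    3    1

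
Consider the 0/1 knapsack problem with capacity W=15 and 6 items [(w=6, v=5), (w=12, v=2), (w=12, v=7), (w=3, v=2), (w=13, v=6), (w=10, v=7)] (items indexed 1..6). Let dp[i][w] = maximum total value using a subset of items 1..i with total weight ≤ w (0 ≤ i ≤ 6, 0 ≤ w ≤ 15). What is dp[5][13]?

i\w   0   1   2   3   4   5   6   7   8   9  10  11  12  13  14  15
  0   0   0   0   0   0   0   0   0   0   0   0   0   0   0   0   0
  1   0   0   0   0   0   0   5   5   5   5   5   5   5   5   5   5
  2   0   0   0   0   0   0   5   5   5   5   5   5   5   5   5   5
  3   0   0   0   0   0   0   5   5   5   5   5   5   7   7   7   7
  4   0   0   0   2   2   2   5   5   5   7   7   7   7   7   7   9
  5   0   0   0   2   2   2   5   5   5   7   7   7   7   7   7   9
  6   0   0   0   2   2   2   5   5   5   7   7   7   7   9   9   9

7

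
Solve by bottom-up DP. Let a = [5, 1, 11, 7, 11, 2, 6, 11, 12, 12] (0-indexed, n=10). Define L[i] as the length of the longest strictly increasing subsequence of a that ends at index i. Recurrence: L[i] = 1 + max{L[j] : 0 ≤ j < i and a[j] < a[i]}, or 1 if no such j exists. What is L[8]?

   i    0    1    2    3    4    5    6    7    8    9
a[i]    5    1   11    7   11    2    6   11   12   12
L[i]    1    1    2    2    3    2    3    4    5    5

5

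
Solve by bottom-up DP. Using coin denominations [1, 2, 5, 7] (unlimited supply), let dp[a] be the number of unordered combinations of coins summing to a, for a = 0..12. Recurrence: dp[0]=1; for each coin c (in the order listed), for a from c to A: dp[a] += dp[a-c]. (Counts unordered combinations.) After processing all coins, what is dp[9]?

10

after  coin     0     1     2     3     4     5     6     7     8     9    10    11    12
          1     1     1     1     1     1     1     1     1     1     1     1     1     1
          2     1     1     2     2     3     3     4     4     5     5     6     6     7
          5     1     1     2     2     3     4     5     6     7     8    10    11    13
          7     1     1     2     2     3     4     5     7     8    10    12    14    17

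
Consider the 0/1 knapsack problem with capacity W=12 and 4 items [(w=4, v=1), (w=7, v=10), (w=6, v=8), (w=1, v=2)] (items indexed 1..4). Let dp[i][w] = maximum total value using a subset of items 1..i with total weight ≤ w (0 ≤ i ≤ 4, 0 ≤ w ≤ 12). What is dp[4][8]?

12

i\w   0   1   2   3   4   5   6   7   8   9  10  11  12
  0   0   0   0   0   0   0   0   0   0   0   0   0   0
  1   0   0   0   0   1   1   1   1   1   1   1   1   1
  2   0   0   0   0   1   1   1  10  10  10  10  11  11
  3   0   0   0   0   1   1   8  10  10  10  10  11  11
  4   0   2   2   2   2   3   8  10  12  12  12  12  13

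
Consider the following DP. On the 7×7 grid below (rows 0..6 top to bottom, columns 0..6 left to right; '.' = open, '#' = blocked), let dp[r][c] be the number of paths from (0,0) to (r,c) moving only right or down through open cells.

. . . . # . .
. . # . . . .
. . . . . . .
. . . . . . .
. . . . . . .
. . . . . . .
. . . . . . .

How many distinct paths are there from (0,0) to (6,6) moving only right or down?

r\c   0   1   2   3   4   5   6
  0   1   1   1   1   0   0   0
  1   1   2   0   1   1   1   1
  2   1   3   3   4   5   6   7
  3   1   4   7  11  16  22  29
  4   1   5  12  23  39  61  90
  5   1   6  18  41  80 141 231
  6   1   7  25  66 146 287 518

518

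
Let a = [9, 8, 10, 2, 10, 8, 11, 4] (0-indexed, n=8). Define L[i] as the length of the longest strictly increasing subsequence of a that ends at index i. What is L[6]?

3

   i    0    1    2    3    4    5    6    7
a[i]    9    8   10    2   10    8   11    4
L[i]    1    1    2    1    2    2    3    2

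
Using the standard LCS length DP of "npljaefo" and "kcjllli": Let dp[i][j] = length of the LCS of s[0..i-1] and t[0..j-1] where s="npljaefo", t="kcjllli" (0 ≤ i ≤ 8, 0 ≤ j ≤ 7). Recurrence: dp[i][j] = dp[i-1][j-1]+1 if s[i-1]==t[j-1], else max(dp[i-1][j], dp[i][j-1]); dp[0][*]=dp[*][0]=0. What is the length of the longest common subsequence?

1

   ''  k  c  j  l  l  l  i
''  0  0  0  0  0  0  0  0
 n  0  0  0  0  0  0  0  0
 p  0  0  0  0  0  0  0  0
 l  0  0  0  0  1  1  1  1
 j  0  0  0  1  1  1  1  1
 a  0  0  0  1  1  1  1  1
 e  0  0  0  1  1  1  1  1
 f  0  0  0  1  1  1  1  1
 o  0  0  0  1  1  1  1  1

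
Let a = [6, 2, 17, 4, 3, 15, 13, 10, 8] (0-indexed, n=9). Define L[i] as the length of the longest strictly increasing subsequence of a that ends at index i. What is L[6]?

3

   i    0    1    2    3    4    5    6    7    8
a[i]    6    2   17    4    3   15   13   10    8
L[i]    1    1    2    2    2    3    3    3    3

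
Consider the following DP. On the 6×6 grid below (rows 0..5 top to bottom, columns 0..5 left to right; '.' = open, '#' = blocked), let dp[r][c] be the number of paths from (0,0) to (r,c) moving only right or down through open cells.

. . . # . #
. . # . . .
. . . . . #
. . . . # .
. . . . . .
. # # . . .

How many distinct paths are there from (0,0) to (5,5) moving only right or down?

66

r\c   0   1   2   3   4   5
  0   1   1   1   0   0   0
  1   1   2   0   0   0   0
  2   1   3   3   3   3   0
  3   1   4   7  10   0   0
  4   1   5  12  22  22  22
  5   1   0   0  22  44  66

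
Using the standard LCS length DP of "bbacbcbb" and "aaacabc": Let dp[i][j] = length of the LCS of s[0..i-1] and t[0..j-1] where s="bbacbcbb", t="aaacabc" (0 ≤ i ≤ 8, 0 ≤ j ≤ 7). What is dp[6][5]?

2

   ''  a  a  a  c  a  b  c
''  0  0  0  0  0  0  0  0
 b  0  0  0  0  0  0  1  1
 b  0  0  0  0  0  0  1  1
 a  0  1  1  1  1  1  1  1
 c  0  1  1  1  2  2  2  2
 b  0  1  1  1  2  2  3  3
 c  0  1  1  1  2  2  3  4
 b  0  1  1  1  2  2  3  4
 b  0  1  1  1  2  2  3  4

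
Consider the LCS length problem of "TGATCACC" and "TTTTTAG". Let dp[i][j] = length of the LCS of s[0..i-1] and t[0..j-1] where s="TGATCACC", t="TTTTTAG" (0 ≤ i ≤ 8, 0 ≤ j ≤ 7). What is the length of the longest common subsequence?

3

   ''  T  T  T  T  T  A  G
''  0  0  0  0  0  0  0  0
 T  0  1  1  1  1  1  1  1
 G  0  1  1  1  1  1  1  2
 A  0  1  1  1  1  1  2  2
 T  0  1  2  2  2  2  2  2
 C  0  1  2  2  2  2  2  2
 A  0  1  2  2  2  2  3  3
 C  0  1  2  2  2  2  3  3
 C  0  1  2  2  2  2  3  3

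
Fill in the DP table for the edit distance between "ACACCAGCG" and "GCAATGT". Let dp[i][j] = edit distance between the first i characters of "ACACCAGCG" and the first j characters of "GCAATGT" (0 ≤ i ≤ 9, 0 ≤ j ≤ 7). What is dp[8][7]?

   ''  G  C  A  A  T  G  T
''  0  1  2  3  4  5  6  7
 A  1  1  2  2  3  4  5  6
 C  2  2  1  2  3  4  5  6
 A  3  3  2  1  2  3  4  5
 C  4  4  3  2  2  3  4  5
 C  5  5  4  3  3  3  4  5
 A  6  6  5  4  3  4  4  5
 G  7  6  6  5  4  4  4  5
 C  8  7  6  6  5  5  5  5
 G  9  8  7  7  6  6  5  6

5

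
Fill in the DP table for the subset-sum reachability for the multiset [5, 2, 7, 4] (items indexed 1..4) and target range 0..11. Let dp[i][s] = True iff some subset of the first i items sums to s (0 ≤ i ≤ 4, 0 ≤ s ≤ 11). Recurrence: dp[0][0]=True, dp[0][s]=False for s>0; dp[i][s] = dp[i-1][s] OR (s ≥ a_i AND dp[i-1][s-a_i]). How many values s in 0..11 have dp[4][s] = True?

i\s   0   1   2   3   4   5   6   7   8   9  10  11
  0   T   F   F   F   F   F   F   F   F   F   F   F
  1   T   F   F   F   F   T   F   F   F   F   F   F
  2   T   F   T   F   F   T   F   T   F   F   F   F
  3   T   F   T   F   F   T   F   T   F   T   F   F
  4   T   F   T   F   T   T   T   T   F   T   F   T

8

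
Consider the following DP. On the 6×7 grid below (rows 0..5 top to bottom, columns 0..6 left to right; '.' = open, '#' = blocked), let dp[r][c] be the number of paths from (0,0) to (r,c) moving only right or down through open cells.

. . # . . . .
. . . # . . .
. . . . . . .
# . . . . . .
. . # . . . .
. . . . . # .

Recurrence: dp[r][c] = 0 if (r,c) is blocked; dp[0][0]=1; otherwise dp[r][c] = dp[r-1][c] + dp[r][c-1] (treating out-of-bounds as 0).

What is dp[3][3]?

r\c   0   1   2   3   4   5   6
  0   1   1   0   0   0   0   0
  1   1   2   2   0   0   0   0
  2   1   3   5   5   5   5   5
  3   0   3   8  13  18  23  28
  4   0   3   0  13  31  54  82
  5   0   3   3  16  47   0  82

13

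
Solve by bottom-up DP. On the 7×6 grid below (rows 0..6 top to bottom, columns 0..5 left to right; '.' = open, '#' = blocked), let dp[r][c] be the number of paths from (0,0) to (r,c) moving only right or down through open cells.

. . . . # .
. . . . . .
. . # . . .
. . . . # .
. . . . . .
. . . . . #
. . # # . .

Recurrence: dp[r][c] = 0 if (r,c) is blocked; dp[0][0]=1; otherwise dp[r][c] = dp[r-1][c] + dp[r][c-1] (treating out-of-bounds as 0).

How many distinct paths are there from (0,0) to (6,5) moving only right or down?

r\c   0   1   2   3   4   5
  0   1   1   1   1   0   0
  1   1   2   3   4   4   4
  2   1   3   0   4   8  12
  3   1   4   4   8   0  12
  4   1   5   9  17  17  29
  5   1   6  15  32  49   0
  6   1   7   0   0  49  49

49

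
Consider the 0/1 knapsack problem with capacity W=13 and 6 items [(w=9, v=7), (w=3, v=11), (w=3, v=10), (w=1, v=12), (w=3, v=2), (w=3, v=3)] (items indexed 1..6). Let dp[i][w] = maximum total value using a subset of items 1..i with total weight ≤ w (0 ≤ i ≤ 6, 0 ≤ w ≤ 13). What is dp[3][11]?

21

i\w   0   1   2   3   4   5   6   7   8   9  10  11  12  13
  0   0   0   0   0   0   0   0   0   0   0   0   0   0   0
  1   0   0   0   0   0   0   0   0   0   7   7   7   7   7
  2   0   0   0  11  11  11  11  11  11  11  11  11  18  18
  3   0   0   0  11  11  11  21  21  21  21  21  21  21  21
  4   0  12  12  12  23  23  23  33  33  33  33  33  33  33
  5   0  12  12  12  23  23  23  33  33  33  35  35  35  35
  6   0  12  12  12  23  23  23  33  33  33  36  36  36  38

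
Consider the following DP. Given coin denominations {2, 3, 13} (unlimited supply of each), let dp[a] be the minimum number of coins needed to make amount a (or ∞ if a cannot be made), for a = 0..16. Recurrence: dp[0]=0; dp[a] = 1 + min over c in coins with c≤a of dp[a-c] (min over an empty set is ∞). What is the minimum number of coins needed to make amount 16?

 a  0  1  2  3  4  5  6  7  8  9 10 11 12 13 14 15 16
dp  0  -  1  1  2  2  2  3  3  3  4  4  4  1  5  2  2
(- denotes ∞ / unreachable)

2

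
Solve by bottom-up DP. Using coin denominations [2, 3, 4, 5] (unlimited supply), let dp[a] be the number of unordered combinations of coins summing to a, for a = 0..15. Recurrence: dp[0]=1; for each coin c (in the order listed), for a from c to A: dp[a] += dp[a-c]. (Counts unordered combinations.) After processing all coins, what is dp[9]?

after  coin     0     1     2     3     4     5     6     7     8     9    10    11    12    13    14    15
          2     1     0     1     0     1     0     1     0     1     0     1     0     1     0     1     0
          3     1     0     1     1     1     1     2     1     2     2     2     2     3     2     3     3
          4     1     0     1     1     2     1     3     2     4     3     5     4     7     5     8     7
          5     1     0     1     1     2     2     3     3     5     5     7     7    10    10    13    14

5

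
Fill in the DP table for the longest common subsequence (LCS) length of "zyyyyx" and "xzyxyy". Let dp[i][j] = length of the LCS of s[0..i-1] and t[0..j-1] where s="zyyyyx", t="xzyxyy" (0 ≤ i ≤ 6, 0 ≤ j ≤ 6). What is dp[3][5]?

   ''  x  z  y  x  y  y
''  0  0  0  0  0  0  0
 z  0  0  1  1  1  1  1
 y  0  0  1  2  2  2  2
 y  0  0  1  2  2  3  3
 y  0  0  1  2  2  3  4
 y  0  0  1  2  2  3  4
 x  0  1  1  2  3  3  4

3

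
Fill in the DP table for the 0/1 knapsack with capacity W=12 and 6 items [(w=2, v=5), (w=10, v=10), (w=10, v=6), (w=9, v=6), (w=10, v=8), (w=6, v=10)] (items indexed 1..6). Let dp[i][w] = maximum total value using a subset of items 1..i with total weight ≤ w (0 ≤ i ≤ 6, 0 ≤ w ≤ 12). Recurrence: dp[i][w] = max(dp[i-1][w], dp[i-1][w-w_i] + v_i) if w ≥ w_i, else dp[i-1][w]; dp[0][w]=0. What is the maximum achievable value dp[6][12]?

i\w   0   1   2   3   4   5   6   7   8   9  10  11  12
  0   0   0   0   0   0   0   0   0   0   0   0   0   0
  1   0   0   5   5   5   5   5   5   5   5   5   5   5
  2   0   0   5   5   5   5   5   5   5   5  10  10  15
  3   0   0   5   5   5   5   5   5   5   5  10  10  15
  4   0   0   5   5   5   5   5   5   5   6  10  11  15
  5   0   0   5   5   5   5   5   5   5   6  10  11  15
  6   0   0   5   5   5   5  10  10  15  15  15  15  15

15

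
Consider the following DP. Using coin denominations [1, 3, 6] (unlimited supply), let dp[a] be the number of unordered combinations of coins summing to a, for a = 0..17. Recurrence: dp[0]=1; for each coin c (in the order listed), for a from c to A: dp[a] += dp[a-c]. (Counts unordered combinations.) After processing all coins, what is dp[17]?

after  coin     0     1     2     3     4     5     6     7     8     9    10    11    12    13    14    15    16    17
          1     1     1     1     1     1     1     1     1     1     1     1     1     1     1     1     1     1     1
          3     1     1     1     2     2     2     3     3     3     4     4     4     5     5     5     6     6     6
          6     1     1     1     2     2     2     4     4     4     6     6     6     9     9     9    12    12    12

12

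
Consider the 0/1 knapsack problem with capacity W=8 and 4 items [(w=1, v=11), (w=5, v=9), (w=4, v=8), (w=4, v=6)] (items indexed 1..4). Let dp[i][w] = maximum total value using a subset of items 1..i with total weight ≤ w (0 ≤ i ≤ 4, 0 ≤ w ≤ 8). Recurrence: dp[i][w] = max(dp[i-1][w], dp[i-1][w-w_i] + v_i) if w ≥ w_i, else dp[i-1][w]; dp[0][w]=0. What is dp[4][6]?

20

i\w   0   1   2   3   4   5   6   7   8
  0   0   0   0   0   0   0   0   0   0
  1   0  11  11  11  11  11  11  11  11
  2   0  11  11  11  11  11  20  20  20
  3   0  11  11  11  11  19  20  20  20
  4   0  11  11  11  11  19  20  20  20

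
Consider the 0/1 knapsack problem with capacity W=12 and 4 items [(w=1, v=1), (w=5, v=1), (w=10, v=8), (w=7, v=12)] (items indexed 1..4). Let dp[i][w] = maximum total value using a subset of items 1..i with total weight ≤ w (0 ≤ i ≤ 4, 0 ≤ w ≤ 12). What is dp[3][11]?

9

i\w   0   1   2   3   4   5   6   7   8   9  10  11  12
  0   0   0   0   0   0   0   0   0   0   0   0   0   0
  1   0   1   1   1   1   1   1   1   1   1   1   1   1
  2   0   1   1   1   1   1   2   2   2   2   2   2   2
  3   0   1   1   1   1   1   2   2   2   2   8   9   9
  4   0   1   1   1   1   1   2  12  13  13  13  13  13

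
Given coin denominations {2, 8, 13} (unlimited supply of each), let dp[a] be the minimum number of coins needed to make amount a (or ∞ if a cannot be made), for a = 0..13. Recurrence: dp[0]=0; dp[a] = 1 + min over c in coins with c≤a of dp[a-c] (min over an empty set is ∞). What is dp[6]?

 a  0  1  2  3  4  5  6  7  8  9 10 11 12 13
dp  0  -  1  -  2  -  3  -  1  -  2  -  3  1
(- denotes ∞ / unreachable)

3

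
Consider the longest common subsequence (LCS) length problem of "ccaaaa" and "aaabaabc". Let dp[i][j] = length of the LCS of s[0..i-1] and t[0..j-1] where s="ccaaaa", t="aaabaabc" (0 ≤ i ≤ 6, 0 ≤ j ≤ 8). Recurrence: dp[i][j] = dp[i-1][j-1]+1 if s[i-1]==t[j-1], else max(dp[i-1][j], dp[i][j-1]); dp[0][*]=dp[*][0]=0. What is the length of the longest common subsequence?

   ''  a  a  a  b  a  a  b  c
''  0  0  0  0  0  0  0  0  0
 c  0  0  0  0  0  0  0  0  1
 c  0  0  0  0  0  0  0  0  1
 a  0  1  1  1  1  1  1  1  1
 a  0  1  2  2  2  2  2  2  2
 a  0  1  2  3  3  3  3  3  3
 a  0  1  2  3  3  4  4  4  4

4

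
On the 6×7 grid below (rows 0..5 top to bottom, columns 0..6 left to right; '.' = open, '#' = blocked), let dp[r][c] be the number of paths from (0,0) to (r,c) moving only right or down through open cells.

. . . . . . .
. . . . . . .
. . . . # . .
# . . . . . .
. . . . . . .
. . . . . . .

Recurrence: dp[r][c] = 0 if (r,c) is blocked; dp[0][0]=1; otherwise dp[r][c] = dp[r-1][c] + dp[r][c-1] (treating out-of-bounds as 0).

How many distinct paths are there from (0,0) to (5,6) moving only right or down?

284

r\c   0   1   2   3   4   5   6
  0   1   1   1   1   1   1   1
  1   1   2   3   4   5   6   7
  2   1   3   6  10   0   6  13
  3   0   3   9  19  19  25  38
  4   0   3  12  31  50  75 113
  5   0   3  15  46  96 171 284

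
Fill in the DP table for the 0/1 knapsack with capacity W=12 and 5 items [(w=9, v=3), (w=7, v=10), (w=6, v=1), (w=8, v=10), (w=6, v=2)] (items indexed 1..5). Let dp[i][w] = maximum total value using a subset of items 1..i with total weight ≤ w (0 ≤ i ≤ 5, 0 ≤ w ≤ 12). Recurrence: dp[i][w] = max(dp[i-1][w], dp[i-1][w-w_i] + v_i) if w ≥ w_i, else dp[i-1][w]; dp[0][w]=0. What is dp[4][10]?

i\w   0   1   2   3   4   5   6   7   8   9  10  11  12
  0   0   0   0   0   0   0   0   0   0   0   0   0   0
  1   0   0   0   0   0   0   0   0   0   3   3   3   3
  2   0   0   0   0   0   0   0  10  10  10  10  10  10
  3   0   0   0   0   0   0   1  10  10  10  10  10  10
  4   0   0   0   0   0   0   1  10  10  10  10  10  10
  5   0   0   0   0   0   0   2  10  10  10  10  10  10

10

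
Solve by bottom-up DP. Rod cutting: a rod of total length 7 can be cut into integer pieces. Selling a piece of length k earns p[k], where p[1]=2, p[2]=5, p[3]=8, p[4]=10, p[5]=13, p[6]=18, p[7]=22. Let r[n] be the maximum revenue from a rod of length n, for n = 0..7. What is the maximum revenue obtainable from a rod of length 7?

22

   n    0    1    2    3    4    5    6    7
r[n]    0    2    5    8   10   13   18   22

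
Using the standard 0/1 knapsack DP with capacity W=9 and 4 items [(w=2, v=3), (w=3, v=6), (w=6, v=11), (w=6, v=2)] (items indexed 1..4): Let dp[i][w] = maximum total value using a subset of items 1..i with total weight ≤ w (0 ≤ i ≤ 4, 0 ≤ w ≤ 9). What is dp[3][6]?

11

i\w   0   1   2   3   4   5   6   7   8   9
  0   0   0   0   0   0   0   0   0   0   0
  1   0   0   3   3   3   3   3   3   3   3
  2   0   0   3   6   6   9   9   9   9   9
  3   0   0   3   6   6   9  11  11  14  17
  4   0   0   3   6   6   9  11  11  14  17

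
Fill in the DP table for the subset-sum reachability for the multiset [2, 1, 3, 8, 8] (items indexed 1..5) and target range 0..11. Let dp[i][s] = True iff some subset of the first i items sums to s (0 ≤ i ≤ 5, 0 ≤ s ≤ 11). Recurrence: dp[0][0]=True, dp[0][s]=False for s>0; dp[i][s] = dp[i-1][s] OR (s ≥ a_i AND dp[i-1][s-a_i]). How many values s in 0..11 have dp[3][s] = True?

7

i\s   0   1   2   3   4   5   6   7   8   9  10  11
  0   T   F   F   F   F   F   F   F   F   F   F   F
  1   T   F   T   F   F   F   F   F   F   F   F   F
  2   T   T   T   T   F   F   F   F   F   F   F   F
  3   T   T   T   T   T   T   T   F   F   F   F   F
  4   T   T   T   T   T   T   T   F   T   T   T   T
  5   T   T   T   T   T   T   T   F   T   T   T   T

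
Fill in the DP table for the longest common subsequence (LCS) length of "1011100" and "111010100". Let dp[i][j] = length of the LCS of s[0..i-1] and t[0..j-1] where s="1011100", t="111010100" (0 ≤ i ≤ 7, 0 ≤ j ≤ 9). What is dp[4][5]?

3

   ''  1  1  1  0  1  0  1  0  0
''  0  0  0  0  0  0  0  0  0  0
 1  0  1  1  1  1  1  1  1  1  1
 0  0  1  1  1  2  2  2  2  2  2
 1  0  1  2  2  2  3  3  3  3  3
 1  0  1  2  3  3  3  3  4  4  4
 1  0  1  2  3  3  4  4  4  4  4
 0  0  1  2  3  4  4  5  5  5  5
 0  0  1  2  3  4  4  5  5  6  6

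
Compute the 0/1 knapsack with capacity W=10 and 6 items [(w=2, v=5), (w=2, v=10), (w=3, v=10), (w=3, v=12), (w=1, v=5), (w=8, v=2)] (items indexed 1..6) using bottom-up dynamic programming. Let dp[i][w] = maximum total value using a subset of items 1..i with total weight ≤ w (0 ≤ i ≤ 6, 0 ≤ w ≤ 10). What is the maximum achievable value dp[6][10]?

i\w   0   1   2   3   4   5   6   7   8   9  10
  0   0   0   0   0   0   0   0   0   0   0   0
  1   0   0   5   5   5   5   5   5   5   5   5
  2   0   0  10  10  15  15  15  15  15  15  15
  3   0   0  10  10  15  20  20  25  25  25  25
  4   0   0  10  12  15  22  22  27  32  32  37
  5   0   5  10  15  17  22  27  27  32  37  37
  6   0   5  10  15  17  22  27  27  32  37  37

37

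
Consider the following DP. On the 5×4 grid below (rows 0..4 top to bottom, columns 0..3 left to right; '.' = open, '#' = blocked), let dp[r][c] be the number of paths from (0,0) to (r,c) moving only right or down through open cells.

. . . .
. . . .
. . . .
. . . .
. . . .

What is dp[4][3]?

35

r\c   0   1   2   3
  0   1   1   1   1
  1   1   2   3   4
  2   1   3   6  10
  3   1   4  10  20
  4   1   5  15  35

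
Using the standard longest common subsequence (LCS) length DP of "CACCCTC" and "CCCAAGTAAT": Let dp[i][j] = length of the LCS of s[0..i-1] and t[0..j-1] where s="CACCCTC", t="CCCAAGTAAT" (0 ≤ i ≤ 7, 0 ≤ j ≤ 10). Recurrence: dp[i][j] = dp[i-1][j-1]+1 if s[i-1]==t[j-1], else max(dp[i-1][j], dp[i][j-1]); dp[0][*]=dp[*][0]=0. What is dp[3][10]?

   ''  C  C  C  A  A  G  T  A  A  T
''  0  0  0  0  0  0  0  0  0  0  0
 C  0  1  1  1  1  1  1  1  1  1  1
 A  0  1  1  1  2  2  2  2  2  2  2
 C  0  1  2  2  2  2  2  2  2  2  2
 C  0  1  2  3  3  3  3  3  3  3  3
 C  0  1  2  3  3  3  3  3  3  3  3
 T  0  1  2  3  3  3  3  4  4  4  4
 C  0  1  2  3  3  3  3  4  4  4  4

2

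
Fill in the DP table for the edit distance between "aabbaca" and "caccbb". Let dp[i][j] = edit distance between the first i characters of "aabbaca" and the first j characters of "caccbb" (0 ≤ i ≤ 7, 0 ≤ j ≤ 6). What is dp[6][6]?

   ''  c  a  c  c  b  b
''  0  1  2  3  4  5  6
 a  1  1  1  2  3  4  5
 a  2  2  1  2  3  4  5
 b  3  3  2  2  3  3  4
 b  4  4  3  3  3  3  3
 a  5  5  4  4  4  4  4
 c  6  5  5  4  4  5  5
 a  7  6  5  5  5  5  6

5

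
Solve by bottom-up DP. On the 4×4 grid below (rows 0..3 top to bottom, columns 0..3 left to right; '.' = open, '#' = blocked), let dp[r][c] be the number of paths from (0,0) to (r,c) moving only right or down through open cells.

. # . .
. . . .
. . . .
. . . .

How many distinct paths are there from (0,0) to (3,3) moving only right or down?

10

r\c   0   1   2   3
  0   1   0   0   0
  1   1   1   1   1
  2   1   2   3   4
  3   1   3   6  10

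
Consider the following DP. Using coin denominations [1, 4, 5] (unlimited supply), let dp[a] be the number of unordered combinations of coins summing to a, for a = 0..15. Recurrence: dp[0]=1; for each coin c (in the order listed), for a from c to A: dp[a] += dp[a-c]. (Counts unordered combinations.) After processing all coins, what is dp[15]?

10

after  coin     0     1     2     3     4     5     6     7     8     9    10    11    12    13    14    15
          1     1     1     1     1     1     1     1     1     1     1     1     1     1     1     1     1
          4     1     1     1     1     2     2     2     2     3     3     3     3     4     4     4     4
          5     1     1     1     1     2     3     3     3     4     5     6     6     7     8     9    10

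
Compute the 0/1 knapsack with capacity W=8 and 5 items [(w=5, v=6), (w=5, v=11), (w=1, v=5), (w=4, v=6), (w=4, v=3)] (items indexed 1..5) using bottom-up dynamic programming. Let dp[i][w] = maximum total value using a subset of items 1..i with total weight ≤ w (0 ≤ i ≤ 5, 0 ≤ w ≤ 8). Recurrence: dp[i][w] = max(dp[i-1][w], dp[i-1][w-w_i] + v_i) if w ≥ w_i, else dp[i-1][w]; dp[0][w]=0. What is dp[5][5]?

i\w   0   1   2   3   4   5   6   7   8
  0   0   0   0   0   0   0   0   0   0
  1   0   0   0   0   0   6   6   6   6
  2   0   0   0   0   0  11  11  11  11
  3   0   5   5   5   5  11  16  16  16
  4   0   5   5   5   6  11  16  16  16
  5   0   5   5   5   6  11  16  16  16

11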